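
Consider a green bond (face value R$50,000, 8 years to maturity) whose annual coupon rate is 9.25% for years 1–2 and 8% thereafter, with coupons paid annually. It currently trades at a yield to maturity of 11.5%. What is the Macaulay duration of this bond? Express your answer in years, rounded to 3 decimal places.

5.889 years

Periodic yield y = 0.115. Discount each cash flow and weight by its year:
  t   CF        PV=CF/(1+0.115)^t    t·PV
  1     4,625.00     4,147.9821     4,147.9821
  2     4,625.00     3,720.1633     7,440.3266
  3     4,000.00     2,885.5951     8,656.7852
  4     4,000.00     2,587.9777    10,351.9106
  5     4,000.00     2,321.0562    11,605.2810
  6     4,000.00     2,081.6647    12,489.9885
  7     4,000.00     1,866.9639    13,068.7473
  8    54,000.00    22,604.4956   180,835.9649
  Σ                 42,215.8985   248,596.9861
Price P = Σ PV = 42,215.8985.
Macaulay duration = Σ(t·PV) / P = 248,596.9861 / 42,215.8985 = 5.88871 years.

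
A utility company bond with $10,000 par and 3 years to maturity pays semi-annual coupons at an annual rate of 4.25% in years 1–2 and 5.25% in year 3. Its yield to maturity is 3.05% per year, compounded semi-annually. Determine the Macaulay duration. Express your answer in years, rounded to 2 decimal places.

Periodic yield y = 0.01525. Discount each cash flow and weight by its period:
  t   CF        PV=CF/(1+0.01525)^t    t·PV
  1       212.50       209.3081       209.3081
  2       212.50       206.1641       412.3281
  3       212.50       203.0673       609.2018
  4       212.50       200.0170       800.0681
  5       262.50       243.3685     1,216.8424
  6    10,262.50     9,371.6310    56,229.7861
  Σ                 10,433.5559    59,477.5345
Price P = Σ PV = 10,433.5559.
Macaulay duration = Σ(t·PV) / P = 59,477.5345 / 10,433.5559 = 5.70060 half-year periods.
In years: 5.70060 / 2 = 2.85030 years.

2.85 years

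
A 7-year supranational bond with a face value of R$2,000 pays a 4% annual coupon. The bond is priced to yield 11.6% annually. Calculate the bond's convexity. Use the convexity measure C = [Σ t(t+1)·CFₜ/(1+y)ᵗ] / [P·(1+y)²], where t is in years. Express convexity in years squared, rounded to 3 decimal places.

36.762

With y = 0.116:
  t   CF        PV=CF/(1+0.116)^t    t·PV        t(t+1)·PV
  1        80.00        71.6846        71.6846         143.3692
  2        80.00        64.2335       128.4670         385.4010
  3        80.00        57.5569       172.6707         690.6828
  4        80.00        51.5743       206.2971       1,031.4857
  5        80.00        46.2135       231.0676       1,386.4055
  6        80.00        41.4100       248.4598       1,739.2184
  7     2,080.00       964.7482     6,753.2373      54,025.8987
  Σ                  1,297.4209     7,811.8841      59,402.4612
P = 1,297.4209.
Convexity = Σ t(t+1)·PV / [P·(1+y)²] = 59,402.4612 / (1,297.4209 × 1.245456) = 36.76166.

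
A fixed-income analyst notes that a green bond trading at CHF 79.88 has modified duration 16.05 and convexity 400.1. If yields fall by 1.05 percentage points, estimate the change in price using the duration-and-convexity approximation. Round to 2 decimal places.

Duration effect: -D_mod·Δy = -16.05 × (-0.0105) = +0.168525
Convexity effect: ½·C·(Δy)² = 0.5 × 400.1 × (-0.0105)² = +0.0220555125
ΔP/P ≈ +0.168525 + 0.0220555125 = +0.1905805125
ΔP ≈ 79.88 × (+0.1905805125) = +15.2235713385.

+CHF 15.22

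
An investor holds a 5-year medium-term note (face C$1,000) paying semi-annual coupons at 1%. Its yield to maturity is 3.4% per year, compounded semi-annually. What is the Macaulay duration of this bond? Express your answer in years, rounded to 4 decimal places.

Periodic yield y = 0.017. Discount each cash flow and weight by its period:
  t   CF        PV=CF/(1+0.017)^t    t·PV
  1         5.00         4.9164         4.9164
  2         5.00         4.8342         9.6685
  3         5.00         4.7534        14.2603
  4         5.00         4.6740        18.6959
  5         5.00         4.5958        22.9792
  6         5.00         4.5190        27.1141
  7         5.00         4.4435        31.1044
  8         5.00         4.3692        34.9536
  9         5.00         4.2962        38.6655
  10    1,005.00       849.0955     8,490.9549
  Σ                    890.4973     8,693.3128
Price P = Σ PV = 890.4973.
Macaulay duration = Σ(t·PV) / P = 8,693.3128 / 890.4973 = 9.76231 half-year periods.
In years: 9.76231 / 2 = 4.88116 years.

4.8812 years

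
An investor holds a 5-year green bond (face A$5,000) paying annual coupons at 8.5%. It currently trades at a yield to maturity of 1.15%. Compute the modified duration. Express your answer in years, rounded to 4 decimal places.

Periodic yield y = 0.0115. First find Macaulay duration:
  t   CF        PV=CF/(1+0.0115)^t    t·PV
  1       425.00       420.1681       420.1681
  2       425.00       415.3911       830.7821
  3       425.00       410.6684     1,232.0052
  4       425.00       405.9994     1,623.9976
  5     5,425.00     5,123.5421    25,617.7104
  Σ                  6,775.7690    29,724.6633
P = 6,775.7690; Macaulay duration = 29,724.6633 / 6,775.7690 = 4.38691 years.
Modified duration = D_Mac / (1 + y) = 4.38691 / 1.0115 = 4.33703 years.

4.3370 years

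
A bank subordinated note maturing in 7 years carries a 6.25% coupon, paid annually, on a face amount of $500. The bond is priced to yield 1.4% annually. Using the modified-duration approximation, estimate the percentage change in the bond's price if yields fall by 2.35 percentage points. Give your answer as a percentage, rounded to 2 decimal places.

Periodic yield y = 0.014. Modified duration first:
  t   CF        PV=CF/(1+0.014)^t    t·PV
  1        31.25        30.8185        30.8185
  2        31.25        30.3930        60.7861
  3        31.25        29.9734        89.9202
  4        31.25        29.5596       118.2383
  5        31.25        29.1515       145.7573
  6        31.25        28.7490       172.4938
  7       531.25       481.9847     3,373.8929
  Σ                    660.6297     3,991.9072
P = 660.6297; D_Mac = 6.04258 yrs; D_mod = 6.04258/(1+0.014) = 5.95915 yrs.
ΔP/P ≈ -D_mod · Δy = -5.95915 × (-0.0235) = +0.140040 = +14.0040%.

+14.00%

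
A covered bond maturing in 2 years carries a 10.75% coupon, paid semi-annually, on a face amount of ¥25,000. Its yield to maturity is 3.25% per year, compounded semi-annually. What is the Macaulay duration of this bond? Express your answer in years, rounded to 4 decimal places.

1.8628 years

Periodic yield y = 0.01625. Discount each cash flow and weight by its period:
  t   CF        PV=CF/(1+0.01625)^t    t·PV
  1     1,343.75     1,322.2632     1,322.2632
  2     1,343.75     1,301.1200     2,602.2400
  3     1,343.75     1,280.3149     3,840.9447
  4    26,343.75    24,698.7720    98,795.0882
  Σ                 28,602.4702   106,560.5362
Price P = Σ PV = 28,602.4702.
Macaulay duration = Σ(t·PV) / P = 106,560.5362 / 28,602.4702 = 3.72557 half-year periods.
In years: 3.72557 / 2 = 1.86279 years.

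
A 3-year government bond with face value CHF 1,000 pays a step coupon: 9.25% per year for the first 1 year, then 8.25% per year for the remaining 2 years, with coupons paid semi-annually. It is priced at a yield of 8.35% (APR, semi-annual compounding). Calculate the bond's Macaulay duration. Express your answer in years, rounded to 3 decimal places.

Periodic yield y = 0.04175. Discount each cash flow and weight by its period:
  t   CF        PV=CF/(1+0.04175)^t    t·PV
  1        46.25        44.3964        44.3964
  2        46.25        42.6172        85.2344
  3        41.25        36.4866       109.4598
  4        41.25        35.0243       140.0973
  5        41.25        33.6207       168.1034
  6     1,041.25       814.6554     4,887.9326
  Σ                  1,006.8007     5,435.2239
Price P = Σ PV = 1,006.8007.
Macaulay duration = Σ(t·PV) / P = 5,435.2239 / 1,006.8007 = 5.39851 half-year periods.
In years: 5.39851 / 2 = 2.69926 years.

2.699 years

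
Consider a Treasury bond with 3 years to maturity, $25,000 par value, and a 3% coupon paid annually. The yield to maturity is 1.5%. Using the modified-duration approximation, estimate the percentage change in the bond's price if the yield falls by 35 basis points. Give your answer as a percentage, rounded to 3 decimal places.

Periodic yield y = 0.015. Modified duration first:
  t   CF        PV=CF/(1+0.015)^t    t·PV
  1       750.00       738.9163       738.9163
  2       750.00       727.9963     1,455.9926
  3    25,750.00    24,625.1626    73,875.4878
  Σ                 26,092.0752    76,070.3966
P = 26,092.0752; D_Mac = 2.91546 yrs; D_mod = 2.91546/(1+0.015) = 2.87237 yrs.
ΔP/P ≈ -D_mod · Δy = -2.87237 × (-0.0035) = +0.010053 = +1.0053%.

+1.005%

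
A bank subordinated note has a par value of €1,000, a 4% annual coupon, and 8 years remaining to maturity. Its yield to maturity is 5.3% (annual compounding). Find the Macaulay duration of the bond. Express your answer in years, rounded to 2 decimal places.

6.95 years

Periodic yield y = 0.053. Discount each cash flow and weight by its year:
  t   CF        PV=CF/(1+0.053)^t    t·PV
  1        40.00        37.9867        37.9867
  2        40.00        36.0747        72.1495
  3        40.00        34.2590       102.7770
  4        40.00        32.5347       130.1387
  5        40.00        30.8971       154.4856
  6        40.00        29.3420       176.0520
  7        40.00        27.8652       195.0561
  8     1,040.00       688.0284     5,504.2273
  Σ                    916.9878     6,372.8729
Price P = Σ PV = 916.9878.
Macaulay duration = Σ(t·PV) / P = 6,372.8729 / 916.9878 = 6.94979 years.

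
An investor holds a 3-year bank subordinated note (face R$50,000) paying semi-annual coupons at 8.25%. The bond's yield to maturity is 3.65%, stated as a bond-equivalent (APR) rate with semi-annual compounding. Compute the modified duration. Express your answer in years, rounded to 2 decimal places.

2.69 years

Periodic yield y = 0.01825. First find Macaulay duration:
  t   CF        PV=CF/(1+0.01825)^t    t·PV
  1     2,062.50     2,025.5340     2,025.5340
  2     2,062.50     1,989.2305     3,978.4611
  3     2,062.50     1,953.5778     5,860.7333
  4     2,062.50     1,918.5640     7,674.2558
  5     2,062.50     1,884.1777     9,420.8886
  6    52,062.50    46,708.7781   280,252.6685
  Σ                 56,479.8621   309,212.5413
P = 56,479.8621; Macaulay duration = 309,212.5413 / 56,479.8621 = 5.47474 half-year periods = 2.73737 years.
Modified duration = D_Mac / (1 + y) = 2.73737 / 1.01825 = 2.68831 years.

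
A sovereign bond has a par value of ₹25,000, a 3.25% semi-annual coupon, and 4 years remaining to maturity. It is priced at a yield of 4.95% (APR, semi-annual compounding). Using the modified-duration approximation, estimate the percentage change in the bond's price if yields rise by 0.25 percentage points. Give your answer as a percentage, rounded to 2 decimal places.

-0.92%

Periodic yield y = 0.02475. Modified duration first:
  t   CF        PV=CF/(1+0.02475)^t    t·PV
  1       406.25       396.4382       396.4382
  2       406.25       386.8633       773.7266
  3       406.25       377.5197     1,132.5590
  4       406.25       368.4017     1,473.6069
  5       406.25       359.5040     1,797.5201
  6       406.25       350.8212     2,104.9271
  7       406.25       342.3481     2,396.4365
  8    25,406.25    20,892.8243   167,142.5941
  Σ                 23,474.7204   177,217.8085
P = 23,474.7204; D_Mac = 7.54930 half-year periods = 3.77465 yrs; D_mod = 3.77465/(1+0.02475) = 3.68349 yrs.
ΔP/P ≈ -D_mod · Δy = -3.68349 × (+0.0025) = -0.009209 = -0.9209%.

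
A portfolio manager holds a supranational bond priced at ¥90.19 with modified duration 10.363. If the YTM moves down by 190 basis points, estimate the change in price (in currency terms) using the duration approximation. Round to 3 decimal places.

Duration approximation: ΔP/P ≈ -D_mod · Δy = -10.363 × (-0.019) = +0.196897.
ΔP ≈ 90.19 × (+0.196897) = +17.75814043.

+¥17.758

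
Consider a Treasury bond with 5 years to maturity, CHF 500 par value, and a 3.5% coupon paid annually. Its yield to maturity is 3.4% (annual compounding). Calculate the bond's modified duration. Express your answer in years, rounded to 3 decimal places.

Periodic yield y = 0.034. First find Macaulay duration:
  t   CF        PV=CF/(1+0.034)^t    t·PV
  1        17.50        16.9246        16.9246
  2        17.50        16.3681        32.7361
  3        17.50        15.8298        47.4895
  4        17.50        15.3093        61.2373
  5       517.50       437.8322     2,189.1608
  Σ                    502.2639     2,347.5483
P = 502.2639; Macaulay duration = 2,347.5483 / 502.2639 = 4.67393 years.
Modified duration = D_Mac / (1 + y) = 4.67393 / 1.034 = 4.52025 years.

4.520 years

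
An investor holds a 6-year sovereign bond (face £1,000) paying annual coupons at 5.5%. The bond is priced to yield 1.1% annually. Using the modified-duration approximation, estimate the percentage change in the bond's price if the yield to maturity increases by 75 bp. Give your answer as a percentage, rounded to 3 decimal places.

-3.975%

Periodic yield y = 0.011. Modified duration first:
  t   CF        PV=CF/(1+0.011)^t    t·PV
  1        55.00        54.4016        54.4016
  2        55.00        53.8097       107.6194
  3        55.00        53.2242       159.6726
  4        55.00        52.6451       210.5805
  5        55.00        52.0723       260.3616
  6     1,055.00       987.9740     5,927.8441
  Σ                  1,254.1269     6,720.4798
P = 1,254.1269; D_Mac = 5.35869 yrs; D_mod = 5.35869/(1+0.011) = 5.30039 yrs.
ΔP/P ≈ -D_mod · Δy = -5.30039 × (+0.0075) = -0.039753 = -3.9753%.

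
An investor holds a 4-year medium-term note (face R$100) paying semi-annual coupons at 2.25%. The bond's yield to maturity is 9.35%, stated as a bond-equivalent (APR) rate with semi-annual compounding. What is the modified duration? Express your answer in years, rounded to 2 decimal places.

Periodic yield y = 0.04675. First find Macaulay duration:
  t   CF        PV=CF/(1+0.04675)^t    t·PV
  1        1.125         1.0748         1.0748
  2        1.125         1.0268         2.0535
  3        1.125         0.9809         2.9427
  4        1.125         0.9371         3.7484
  5        1.125         0.8952         4.4762
  6        1.125         0.8553         5.1315
  7        1.125         0.8171         5.7194
  8      101.125        70.1641       561.3126
  Σ                     76.7511       586.4590
P = 76.7511; Macaulay duration = 586.4590 / 76.7511 = 7.64105 half-year periods = 3.82052 years.
Modified duration = D_Mac / (1 + y) = 3.82052 / 1.04675 = 3.64989 years.

3.65 years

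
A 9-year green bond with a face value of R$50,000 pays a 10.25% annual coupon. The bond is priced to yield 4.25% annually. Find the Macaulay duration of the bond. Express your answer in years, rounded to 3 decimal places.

Periodic yield y = 0.0425. Discount each cash flow and weight by its year:
  t   CF        PV=CF/(1+0.0425)^t    t·PV
  1     5,125.00     4,916.0671     4,916.0671
  2     5,125.00     4,715.6519     9,431.3039
  3     5,125.00     4,523.4071    13,570.2214
  4     5,125.00     4,338.9997    17,355.9986
  5     5,125.00     4,162.1100    20,810.5499
  6     5,125.00     3,992.4316    23,954.5898
  7     5,125.00     3,829.6706    26,807.6944
  8     5,125.00     3,673.5450    29,388.3598
  9    55,125.00    37,902.1660   341,119.4942
  Σ                 72,054.0491   487,354.2791
Price P = Σ PV = 72,054.0491.
Macaulay duration = Σ(t·PV) / P = 487,354.2791 / 72,054.0491 = 6.76373 years.

6.764 years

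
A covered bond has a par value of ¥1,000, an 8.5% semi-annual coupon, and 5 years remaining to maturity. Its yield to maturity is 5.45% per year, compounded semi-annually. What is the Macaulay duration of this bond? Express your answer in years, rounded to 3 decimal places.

4.233 years

Periodic yield y = 0.02725. Discount each cash flow and weight by its period:
  t   CF        PV=CF/(1+0.02725)^t    t·PV
  1        42.50        41.3726        41.3726
  2        42.50        40.2751        80.5502
  3        42.50        39.2067       117.6202
  4        42.50        38.1667       152.6667
  5        42.50        37.1542       185.7711
  6        42.50        36.1686       217.0118
  7        42.50        35.2092       246.4642
  8        42.50        34.2752       274.2014
  9        42.50        33.3660       300.2936
  10    1,042.50       796.7362     7,967.3623
  Σ                  1,131.9305     9,583.3141
Price P = Σ PV = 1,131.9305.
Macaulay duration = Σ(t·PV) / P = 9,583.3141 / 1,131.9305 = 8.46635 half-year periods.
In years: 8.46635 / 2 = 4.23317 years.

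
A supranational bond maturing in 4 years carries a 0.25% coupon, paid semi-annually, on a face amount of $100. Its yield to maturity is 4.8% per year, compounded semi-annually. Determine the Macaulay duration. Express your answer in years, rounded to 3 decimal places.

Periodic yield y = 0.024. Discount each cash flow and weight by its period:
  t   CF        PV=CF/(1+0.024)^t    t·PV
  1        0.125         0.1221         0.1221
  2        0.125         0.1192         0.2384
  3        0.125         0.1164         0.3492
  4        0.125         0.1137         0.4547
  5        0.125         0.1110         0.5551
  6        0.125         0.1084         0.6505
  7        0.125         0.1059         0.7412
  8      100.125        82.8215       662.5717
  Σ                     83.6182       665.6829
Price P = Σ PV = 83.6182.
Macaulay duration = Σ(t·PV) / P = 665.6829 / 83.6182 = 7.96099 half-year periods.
In years: 7.96099 / 2 = 3.98049 years.

3.980 years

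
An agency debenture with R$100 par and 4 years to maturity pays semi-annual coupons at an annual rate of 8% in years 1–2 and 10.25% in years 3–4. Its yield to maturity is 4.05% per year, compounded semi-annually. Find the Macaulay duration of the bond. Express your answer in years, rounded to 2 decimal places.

Periodic yield y = 0.02025. Discount each cash flow and weight by its period:
  t   CF        PV=CF/(1+0.02025)^t    t·PV
  1        4.000         3.9206         3.9206
  2        4.000         3.8428         7.6856
  3        4.000         3.7665        11.2996
  4        4.000         3.6918        14.7670
  5        5.125         4.6362        23.1809
  6        5.125         4.5442        27.2650
  7        5.125         4.4540        31.1778
  8      105.125        89.5474       716.3795
  Σ                    118.4034       835.6761
Price P = Σ PV = 118.4034.
Macaulay duration = Σ(t·PV) / P = 835.6761 / 118.4034 = 7.05787 half-year periods.
In years: 7.05787 / 2 = 3.52893 years.

3.53 years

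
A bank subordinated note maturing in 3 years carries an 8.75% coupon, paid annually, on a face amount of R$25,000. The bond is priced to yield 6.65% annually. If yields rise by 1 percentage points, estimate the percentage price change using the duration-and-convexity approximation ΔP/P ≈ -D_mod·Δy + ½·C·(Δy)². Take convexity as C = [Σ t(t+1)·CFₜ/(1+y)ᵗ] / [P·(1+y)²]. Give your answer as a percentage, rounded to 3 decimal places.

-2.551%

With y = 0.0665:
  t   CF        PV=CF/(1+0.0665)^t    t·PV        t(t+1)·PV
  1     2,187.50     2,051.1017     2,051.1017       4,102.2035
  2     2,187.50     1,923.2084     3,846.4168      11,539.2503
  3    27,187.50    22,412.3138    67,236.9415     268,947.7659
  Σ                 26,386.6239    73,134.4600     284,589.2196
P = 26,386.6239; D_Mac = 2.77165 yrs; D_mod = 2.59883 yrs; C = 9.48228.
Duration effect: -2.59883 × (+0.01) = -0.025988
Convexity effect: 0.5 × 9.48228 × (0.01)² = +0.0004741
ΔP/P ≈ -0.025988 + 0.0004741 = -0.025514 = -2.5514%.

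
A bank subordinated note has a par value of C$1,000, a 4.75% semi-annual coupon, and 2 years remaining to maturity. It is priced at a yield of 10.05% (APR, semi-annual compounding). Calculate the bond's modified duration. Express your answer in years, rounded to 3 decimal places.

Periodic yield y = 0.05025. First find Macaulay duration:
  t   CF        PV=CF/(1+0.05025)^t    t·PV
  1        23.75        22.6137        22.6137
  2        23.75        21.5317        43.0634
  3        23.75        20.5015        61.5045
  4     1,023.75       841.4400     3,365.7600
  Σ                    906.0869     3,492.9415
P = 906.0869; Macaulay duration = 3,492.9415 / 906.0869 = 3.85497 half-year periods = 1.92749 years.
Modified duration = D_Mac / (1 + y) = 1.92749 / 1.05025 = 1.83527 years.

1.835 years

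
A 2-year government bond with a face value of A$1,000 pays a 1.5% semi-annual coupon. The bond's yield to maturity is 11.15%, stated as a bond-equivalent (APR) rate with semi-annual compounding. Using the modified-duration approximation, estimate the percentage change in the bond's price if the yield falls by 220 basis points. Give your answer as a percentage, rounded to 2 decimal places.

Periodic yield y = 0.05575. Modified duration first:
  t   CF        PV=CF/(1+0.05575)^t    t·PV
  1         7.50         7.1040         7.1040
  2         7.50         6.7288        13.4576
  3         7.50         6.3735        19.1205
  4     1,007.50       810.9624     3,243.8494
  Σ                    831.1686     3,283.5315
P = 831.1686; D_Mac = 3.95050 half-year periods = 1.97525 yrs; D_mod = 1.97525/(1+0.05575) = 1.87094 yrs.
ΔP/P ≈ -D_mod · Δy = -1.87094 × (-0.022) = +0.041161 = +4.1161%.

+4.12%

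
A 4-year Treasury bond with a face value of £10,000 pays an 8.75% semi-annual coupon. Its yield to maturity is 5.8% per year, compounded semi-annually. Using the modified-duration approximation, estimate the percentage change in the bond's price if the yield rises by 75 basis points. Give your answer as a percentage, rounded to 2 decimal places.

-2.54%

Periodic yield y = 0.029. Modified duration first:
  t   CF        PV=CF/(1+0.029)^t    t·PV
  1       437.50       425.1701       425.1701
  2       437.50       413.1876       826.3753
  3       437.50       401.5429     1,204.6286
  4       437.50       390.2263     1,560.9053
  5       437.50       379.2287     1,896.1434
  6       437.50       368.5410     2,211.2460
  7       437.50       358.1545     2,507.0816
  8    10,437.50     8,303.7352    66,429.8814
  Σ                 11,039.7863    77,061.4318
P = 11,039.7863; D_Mac = 6.98034 half-year periods = 3.49017 yrs; D_mod = 3.49017/(1+0.029) = 3.39181 yrs.
ΔP/P ≈ -D_mod · Δy = -3.39181 × (+0.0075) = -0.025439 = -2.5439%.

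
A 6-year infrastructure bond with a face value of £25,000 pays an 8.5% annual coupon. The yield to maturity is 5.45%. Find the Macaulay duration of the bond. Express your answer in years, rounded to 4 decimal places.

5.0205 years

Periodic yield y = 0.0545. Discount each cash flow and weight by its year:
  t   CF        PV=CF/(1+0.0545)^t    t·PV
  1     2,125.00     2,015.1731     2,015.1731
  2     2,125.00     1,911.0223     3,822.0447
  3     2,125.00     1,812.2545     5,436.7634
  4     2,125.00     1,718.5913     6,874.3650
  5     2,125.00     1,629.7689     8,148.8443
  6    27,125.00    19,728.3263   118,369.9578
  Σ                 28,815.1363   144,667.1483
Price P = Σ PV = 28,815.1363.
Macaulay duration = Σ(t·PV) / P = 144,667.1483 / 28,815.1363 = 5.02053 years.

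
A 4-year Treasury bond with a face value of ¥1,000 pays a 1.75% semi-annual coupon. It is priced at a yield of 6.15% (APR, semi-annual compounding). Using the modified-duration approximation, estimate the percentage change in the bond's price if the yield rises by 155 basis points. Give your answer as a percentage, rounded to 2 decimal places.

Periodic yield y = 0.03075. Modified duration first:
  t   CF        PV=CF/(1+0.03075)^t    t·PV
  1         8.75         8.4890         8.4890
  2         8.75         8.2357        16.4714
  3         8.75         7.9900        23.9701
  4         8.75         7.7517        31.0066
  5         8.75         7.5204        37.6020
  6         8.75         7.2961        43.7763
  7         8.75         7.0784        49.5487
  8     1,008.75       791.6930     6,333.5439
  Σ                    846.0542     6,544.4081
P = 846.0542; D_Mac = 7.73521 half-year periods = 3.86761 yrs; D_mod = 3.86761/(1+0.03075) = 3.75222 yrs.
ΔP/P ≈ -D_mod · Δy = -3.75222 × (+0.0155) = -0.058159 = -5.8159%.

-5.82%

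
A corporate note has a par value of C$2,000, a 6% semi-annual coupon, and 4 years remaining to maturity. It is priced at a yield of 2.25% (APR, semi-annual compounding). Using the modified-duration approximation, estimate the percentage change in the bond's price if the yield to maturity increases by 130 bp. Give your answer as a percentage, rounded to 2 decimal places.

-4.69%

Periodic yield y = 0.01125. Modified duration first:
  t   CF        PV=CF/(1+0.01125)^t    t·PV
  1        60.00        59.3325        59.3325
  2        60.00        58.6724       117.3449
  3        60.00        58.0197       174.0592
  4        60.00        57.3743       229.4970
  5        60.00        56.7360       283.6799
  6        60.00        56.1048       336.6288
  7        60.00        55.4806       388.3645
  8     2,060.00     1,883.6445    15,069.1561
  Σ                  2,285.3649    16,658.0629
P = 2,285.3649; D_Mac = 7.28902 half-year periods = 3.64451 yrs; D_mod = 3.64451/(1+0.01125) = 3.60396 yrs.
ΔP/P ≈ -D_mod · Δy = -3.60396 × (+0.013) = -0.046852 = -4.6852%.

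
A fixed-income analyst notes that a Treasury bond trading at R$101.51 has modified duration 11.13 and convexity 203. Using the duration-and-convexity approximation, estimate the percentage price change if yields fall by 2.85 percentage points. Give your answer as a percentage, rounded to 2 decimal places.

+39.96%

Duration effect: -D_mod·Δy = -11.13 × (-0.0285) = +0.317205
Convexity effect: ½·C·(Δy)² = 0.5 × 203 × (-0.0285)² = +0.082443375
ΔP/P ≈ +0.317205 + 0.082443375 = +0.399648375
= +39.9648375%.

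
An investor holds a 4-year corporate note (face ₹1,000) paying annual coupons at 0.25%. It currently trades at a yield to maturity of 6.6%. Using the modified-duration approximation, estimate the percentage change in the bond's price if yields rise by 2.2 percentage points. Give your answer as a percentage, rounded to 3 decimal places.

-8.220%

Periodic yield y = 0.066. Modified duration first:
  t   CF        PV=CF/(1+0.066)^t    t·PV
  1         2.50         2.3452         2.3452
  2         2.50         2.2000         4.4000
  3         2.50         2.0638         6.1914
  4     1,002.50       776.3464     3,105.3857
  Σ                    782.9555     3,118.3224
P = 782.9555; D_Mac = 3.98276 yrs; D_mod = 3.98276/(1+0.066) = 3.73617 yrs.
ΔP/P ≈ -D_mod · Δy = -3.73617 × (+0.022) = -0.082196 = -8.2196%.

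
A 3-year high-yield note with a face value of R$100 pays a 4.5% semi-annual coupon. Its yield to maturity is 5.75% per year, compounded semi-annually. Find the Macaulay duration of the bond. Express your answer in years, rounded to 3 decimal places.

2.836 years

Periodic yield y = 0.02875. Discount each cash flow and weight by its period:
  t   CF        PV=CF/(1+0.02875)^t    t·PV
  1         2.25         2.1871         2.1871
  2         2.25         2.1260         4.2520
  3         2.25         2.0666         6.1998
  4         2.25         2.0088         8.0353
  5         2.25         1.9527         9.7634
  6       102.25        86.2590       517.5538
  Σ                     96.6002       547.9914
Price P = Σ PV = 96.6002.
Macaulay duration = Σ(t·PV) / P = 547.9914 / 96.6002 = 5.67278 half-year periods.
In years: 5.67278 / 2 = 2.83639 years.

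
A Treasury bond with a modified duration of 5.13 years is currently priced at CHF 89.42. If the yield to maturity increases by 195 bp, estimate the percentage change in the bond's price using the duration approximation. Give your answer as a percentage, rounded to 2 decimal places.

-10.00%

Duration approximation: ΔP/P ≈ -D_mod · Δy = -5.13 × (+0.0195) = -0.100035.
As a percentage: -10.0035%.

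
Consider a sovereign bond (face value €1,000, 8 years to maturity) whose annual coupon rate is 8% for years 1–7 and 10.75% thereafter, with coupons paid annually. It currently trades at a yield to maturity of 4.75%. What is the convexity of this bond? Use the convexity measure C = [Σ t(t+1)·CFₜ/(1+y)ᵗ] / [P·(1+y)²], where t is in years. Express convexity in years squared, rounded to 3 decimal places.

48.448

With y = 0.0475:
  t   CF        PV=CF/(1+0.0475)^t    t·PV        t(t+1)·PV
  1        80.00        76.3723        76.3723         152.7446
  2        80.00        72.9091       145.8183         437.4548
  3        80.00        69.6030       208.8090         835.2359
  4        80.00        66.4468       265.7871       1,328.9354
  5        80.00        63.4337       317.1683       1,903.0101
  6        80.00        60.5572       363.3432       2,543.4025
  7        80.00        57.8112       404.6782       3,237.4256
  8     1,107.50       764.0319     6,112.2551      55,010.2955
  Σ                  1,231.1651     7,894.2314      65,448.5043
P = 1,231.1651.
Convexity = Σ t(t+1)·PV / [P·(1+y)²] = 65,448.5043 / (1,231.1651 × 1.097256) = 48.44794.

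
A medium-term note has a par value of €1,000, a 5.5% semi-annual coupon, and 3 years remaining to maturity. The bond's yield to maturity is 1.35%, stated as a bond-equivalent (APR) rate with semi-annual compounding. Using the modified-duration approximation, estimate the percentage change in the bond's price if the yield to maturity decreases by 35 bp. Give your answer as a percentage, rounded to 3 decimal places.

+0.980%

Periodic yield y = 0.00675. Modified duration first:
  t   CF        PV=CF/(1+0.00675)^t    t·PV
  1        27.50        27.3156        27.3156
  2        27.50        27.1325        54.2650
  3        27.50        26.9506        80.8517
  4        27.50        26.7699       107.0795
  5        27.50        26.5904       132.9519
  6     1,027.50       986.8519     5,921.1117
  Σ                  1,121.6108     6,323.5752
P = 1,121.6108; D_Mac = 5.63794 half-year periods = 2.81897 yrs; D_mod = 2.81897/(1+0.00675) = 2.80007 yrs.
ΔP/P ≈ -D_mod · Δy = -2.80007 × (-0.0035) = +0.009800 = +0.9800%.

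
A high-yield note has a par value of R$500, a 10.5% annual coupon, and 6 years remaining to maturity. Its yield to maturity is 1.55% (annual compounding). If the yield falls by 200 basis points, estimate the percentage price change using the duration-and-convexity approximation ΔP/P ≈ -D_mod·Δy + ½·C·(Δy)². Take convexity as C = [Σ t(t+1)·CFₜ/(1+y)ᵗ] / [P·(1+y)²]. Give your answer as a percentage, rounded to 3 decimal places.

+10.466%

With y = 0.0155:
  t   CF        PV=CF/(1+0.0155)^t    t·PV        t(t+1)·PV
  1        52.50        51.6987        51.6987         103.3973
  2        52.50        50.9096       101.8191         305.4574
  3        52.50        50.1325       150.3976         601.5902
  4        52.50        49.3673       197.4693         987.3465
  5        52.50        48.6138       243.0691       1,458.4143
  6       552.50       503.7937     3,022.7621      21,159.3346
  Σ                    754.5156     3,767.2158      24,615.5404
P = 754.5156; D_Mac = 4.99289 yrs; D_mod = 4.91668 yrs; C = 31.63598.
Duration effect: -4.91668 × (-0.02) = +0.098334
Convexity effect: 0.5 × 31.63598 × (-0.02)² = +0.0063272
ΔP/P ≈ +0.098334 + 0.0063272 = +0.104661 = +10.4661%.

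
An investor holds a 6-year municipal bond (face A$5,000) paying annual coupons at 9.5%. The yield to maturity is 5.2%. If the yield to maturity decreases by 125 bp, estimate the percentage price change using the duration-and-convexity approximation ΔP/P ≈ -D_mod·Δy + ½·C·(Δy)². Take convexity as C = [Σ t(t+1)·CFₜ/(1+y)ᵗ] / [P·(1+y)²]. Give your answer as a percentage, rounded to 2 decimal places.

+6.12%

With y = 0.052:
  t   CF        PV=CF/(1+0.052)^t    t·PV        t(t+1)·PV
  1       475.00       451.5209       451.5209         903.0418
  2       475.00       429.2024       858.4048       2,575.2143
  3       475.00       407.9871     1,223.9612       4,895.8447
  4       475.00       387.8204     1,551.2816       7,756.4080
  5       475.00       368.6506     1,843.2529      11,059.5171
  6     5,475.00     4,039.1472    24,234.8834     169,644.1840
  Σ                  6,084.3286    30,163.3048     196,834.2100
P = 6,084.3286; D_Mac = 4.95754 yrs; D_mod = 4.71249 yrs; C = 29.23186.
Duration effect: -4.71249 × (-0.0125) = +0.058906
Convexity effect: 0.5 × 29.23186 × (-0.0125)² = +0.0022837
ΔP/P ≈ +0.058906 + 0.0022837 = +0.061190 = +6.1190%.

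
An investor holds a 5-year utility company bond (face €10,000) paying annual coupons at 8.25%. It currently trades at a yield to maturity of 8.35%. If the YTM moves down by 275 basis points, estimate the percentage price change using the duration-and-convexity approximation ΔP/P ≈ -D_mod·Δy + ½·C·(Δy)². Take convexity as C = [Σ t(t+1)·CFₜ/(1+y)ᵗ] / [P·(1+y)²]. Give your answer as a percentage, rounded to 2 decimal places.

+11.68%

With y = 0.0835:
  t   CF        PV=CF/(1+0.0835)^t    t·PV        t(t+1)·PV
  1       825.00       761.4213       761.4213       1,522.8426
  2       825.00       702.7423     1,405.4847       4,216.4540
  3       825.00       648.5854     1,945.7563       7,783.0254
  4       825.00       598.6022     2,394.4087      11,972.0434
  5    10,825.00     7,249.0872    36,245.4362     217,472.6174
  Σ                  9,960.4385    42,752.5072     242,966.9828
P = 9,960.4385; D_Mac = 4.29223 yrs; D_mod = 3.96145 yrs; C = 20.77835.
Duration effect: -3.96145 × (-0.0275) = +0.108940
Convexity effect: 0.5 × 20.77835 × (-0.0275)² = +0.0078568
ΔP/P ≈ +0.108940 + 0.0078568 = +0.116797 = +11.6797%.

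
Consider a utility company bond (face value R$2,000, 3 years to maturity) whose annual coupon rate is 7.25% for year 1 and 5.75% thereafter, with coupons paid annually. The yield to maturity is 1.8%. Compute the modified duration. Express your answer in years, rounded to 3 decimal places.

Periodic yield y = 0.018. First find Macaulay duration:
  t   CF        PV=CF/(1+0.018)^t    t·PV
  1       145.00       142.4361       142.4361
  2       115.00       110.9692       221.9383
  3     2,115.00     2,004.7815     6,014.3444
  Σ                  2,258.1868     6,378.7188
P = 2,258.1868; Macaulay duration = 6,378.7188 / 2,258.1868 = 2.82471 years.
Modified duration = D_Mac / (1 + y) = 2.82471 / 1.018 = 2.77476 years.

2.775 years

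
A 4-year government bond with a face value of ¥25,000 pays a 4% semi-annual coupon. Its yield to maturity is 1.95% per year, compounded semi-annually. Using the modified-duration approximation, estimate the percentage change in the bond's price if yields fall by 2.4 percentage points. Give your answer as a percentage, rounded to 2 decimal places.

Periodic yield y = 0.00975. Modified duration first:
  t   CF        PV=CF/(1+0.00975)^t    t·PV
  1       500.00       495.1721       495.1721
  2       500.00       490.3908       980.7815
  3       500.00       485.6556     1,456.9669
  4       500.00       480.9662     1,923.8648
  5       500.00       476.3221     2,381.6103
  6       500.00       471.7228     2,830.3366
  7       500.00       467.1679     3,270.1751
  8    25,500.00    23,595.5055   188,764.0439
  Σ                 26,962.9028   202,102.9512
P = 26,962.9028; D_Mac = 7.49559 half-year periods = 3.74780 yrs; D_mod = 3.74780/(1+0.00975) = 3.71161 yrs.
ΔP/P ≈ -D_mod · Δy = -3.71161 × (-0.024) = +0.089079 = +8.9079%.

+8.91%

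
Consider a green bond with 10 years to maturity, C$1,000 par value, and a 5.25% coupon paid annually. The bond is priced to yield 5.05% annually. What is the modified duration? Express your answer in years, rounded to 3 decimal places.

Periodic yield y = 0.0505. First find Macaulay duration:
  t   CF        PV=CF/(1+0.0505)^t    t·PV
  1        52.50        49.9762        49.9762
  2        52.50        47.5737        95.1475
  3        52.50        45.2867       135.8602
  4        52.50        43.1097       172.4388
  5        52.50        41.0373       205.1866
  6        52.50        39.0646       234.3874
  7        52.50        37.1866       260.3065
  8        52.50        35.3990       283.1919
  9        52.50        33.6973       303.2755
  10    1,052.50       643.0749     6,430.7487
  Σ                  1,015.4060     8,170.5192
P = 1,015.4060; Macaulay duration = 8,170.5192 / 1,015.4060 = 8.04655 years.
Modified duration = D_Mac / (1 + y) = 8.04655 / 1.0505 = 7.65974 years.

7.660 years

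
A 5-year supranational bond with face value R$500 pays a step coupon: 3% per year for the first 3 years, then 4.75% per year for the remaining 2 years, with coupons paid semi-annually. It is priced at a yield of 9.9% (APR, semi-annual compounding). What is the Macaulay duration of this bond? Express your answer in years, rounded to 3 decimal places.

Periodic yield y = 0.0495. Discount each cash flow and weight by its period:
  t   CF        PV=CF/(1+0.0495)^t    t·PV
  1        7.500         7.1463         7.1463
  2        7.500         6.8092        13.6184
  3        7.500         6.4880        19.4641
  4        7.500         6.1820        24.7281
  5        7.500         5.8905        29.4523
  6        7.500         5.6126        33.6758
  7       11.875         8.4675        59.2727
  8       11.875         8.0682        64.5452
  9       11.875         7.6876        69.1885
  10     511.875       315.7472     3,157.4719
  Σ                    378.0991     3,478.5633
Price P = Σ PV = 378.0991.
Macaulay duration = Σ(t·PV) / P = 3,478.5633 / 378.0991 = 9.20014 half-year periods.
In years: 9.20014 / 2 = 4.60007 years.

4.600 years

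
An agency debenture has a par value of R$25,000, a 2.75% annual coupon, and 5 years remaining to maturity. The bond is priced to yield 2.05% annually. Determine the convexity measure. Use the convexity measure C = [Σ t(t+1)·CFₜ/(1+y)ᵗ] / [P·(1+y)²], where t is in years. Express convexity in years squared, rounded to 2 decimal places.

With y = 0.0205:
  t   CF        PV=CF/(1+0.0205)^t    t·PV        t(t+1)·PV
  1       687.50       673.6894       673.6894       1,347.3787
  2       687.50       660.1562     1,320.3123       3,960.9370
  3       687.50       646.8948     1,940.6845       7,762.7379
  4       687.50       633.8999     2,535.5995      12,677.9975
  5    25,687.50    23,209.0195   116,045.0976     696,270.5859
  Σ                 25,823.6598   122,515.3833     722,019.6370
P = 25,823.6598.
Convexity = Σ t(t+1)·PV / [P·(1+y)²] = 722,019.6370 / (25,823.6598 × 1.041420) = 26.84758.

26.85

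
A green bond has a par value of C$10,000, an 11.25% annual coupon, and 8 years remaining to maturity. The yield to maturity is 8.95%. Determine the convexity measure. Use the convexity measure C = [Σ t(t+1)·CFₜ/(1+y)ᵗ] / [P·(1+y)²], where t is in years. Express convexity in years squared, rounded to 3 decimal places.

With y = 0.0895:
  t   CF        PV=CF/(1+0.0895)^t    t·PV        t(t+1)·PV
  1     1,125.00     1,032.5838     1,032.5838       2,065.1675
  2     1,125.00       947.7593     1,895.5186       5,686.5558
  3     1,125.00       869.9030     2,609.7089      10,438.8358
  4     1,125.00       798.4424     3,193.7695      15,968.8477
  5     1,125.00       732.8521     3,664.2606      21,985.5637
  6     1,125.00       672.6500     4,035.8997      28,251.2979
  7     1,125.00       617.3933     4,321.7528      34,574.0223
  8    11,125.00     5,603.7938    44,830.3500     403,473.1504
  Σ                 11,275.3775    65,583.8440     522,443.4411
P = 11,275.3775.
Convexity = Σ t(t+1)·PV / [P·(1+y)²] = 522,443.4411 / (11,275.3775 × 1.187010) = 39.03496.

39.035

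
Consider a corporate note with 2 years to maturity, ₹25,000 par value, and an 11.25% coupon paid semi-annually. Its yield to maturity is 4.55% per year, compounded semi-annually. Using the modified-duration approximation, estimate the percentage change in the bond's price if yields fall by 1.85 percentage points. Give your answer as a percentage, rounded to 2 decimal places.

+3.36%

Periodic yield y = 0.02275. Modified duration first:
  t   CF        PV=CF/(1+0.02275)^t    t·PV
  1     1,406.25     1,374.9694     1,374.9694
  2     1,406.25     1,344.3847     2,688.7694
  3     1,406.25     1,314.4803     3,943.4408
  4    26,406.25    24,133.9705    96,535.8821
  Σ                 28,167.8049   104,543.0617
P = 28,167.8049; D_Mac = 3.71144 half-year periods = 1.85572 yrs; D_mod = 1.85572/(1+0.02275) = 1.81444 yrs.
ΔP/P ≈ -D_mod · Δy = -1.81444 × (-0.0185) = +0.033567 = +3.3567%.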